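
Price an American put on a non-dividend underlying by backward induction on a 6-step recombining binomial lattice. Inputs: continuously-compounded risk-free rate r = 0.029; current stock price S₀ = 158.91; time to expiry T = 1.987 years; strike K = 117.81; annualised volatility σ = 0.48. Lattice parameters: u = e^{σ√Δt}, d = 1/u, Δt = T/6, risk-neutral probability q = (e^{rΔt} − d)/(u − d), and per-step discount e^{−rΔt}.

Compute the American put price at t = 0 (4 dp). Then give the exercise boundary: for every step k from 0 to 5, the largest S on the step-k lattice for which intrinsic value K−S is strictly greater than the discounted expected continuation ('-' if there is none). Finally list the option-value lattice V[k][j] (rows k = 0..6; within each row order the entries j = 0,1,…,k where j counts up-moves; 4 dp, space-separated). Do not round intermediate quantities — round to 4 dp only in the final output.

price = 18.0789
boundary = - - - - 52.6378 69.3843
tree:
18.0789
26.2114 8.4726
36.9253 13.6077 2.3437
50.1827 21.4258 4.2917 0.0000
65.1722 32.8398 7.8588 0.0000 0.0000
77.8768 48.4257 14.3906 0.0000 0.0000 0.0000
87.5150 65.1722 26.3514 0.0000 0.0000 0.0000 0.0000

params: Δt=0.33117 u=1.31815 d=0.75864 q=0.44863 e^(-rΔt)=0.99044
t_6 payoffs: 87.5150 65.1722 26.3514 0.0000 0.0000 0.0000 0.0000
t_5: node(5,0) S=39.9332 payoff=77.8768 vs cont=76.7508 → 77.8768 [stop]  node(5,1) S=69.3843 payoff=48.4257 vs cont=47.2997 → 48.4257 [stop]  node(5,2) S=120.5557 payoff=0.0000 vs cont=14.3906 → 14.3906 [wait]  node(5,3) S=209.4665 payoff=0.0000 vs cont=0.0000 → 0.0000 [wait]  node(5,4) S=363.9498 payoff=0.0000 vs cont=0.0000 → 0.0000 [wait]  node(5,5) S=632.3658 payoff=0.0000 vs cont=0.0000 → 0.0000 [wait]  ⇒ S*(5)=69.3843
t_4: node(4,0) S=52.6378 payoff=65.1722 vs cont=64.0462 → 65.1722 [stop]  node(4,1) S=91.4586 payoff=26.3514 vs cont=32.8398 → 32.8398 [wait]  node(4,2) S=158.9100 payoff=0.0000 vs cont=7.8588 → 7.8588 [wait]  node(4,3) S=276.1074 payoff=0.0000 vs cont=0.0000 → 0.0000 [wait]  node(4,4) S=479.7389 payoff=0.0000 vs cont=0.0000 → 0.0000 [wait]  ⇒ S*(4)=52.6378
t_3: node(3,0) S=69.3843 payoff=48.4257 vs cont=50.1827 → 50.1827 [wait]  node(3,1) S=120.5557 payoff=0.0000 vs cont=21.4258 → 21.4258 [wait]  node(3,2) S=209.4665 payoff=0.0000 vs cont=4.2917 → 4.2917 [wait]  node(3,3) S=363.9498 payoff=0.0000 vs cont=0.0000 → 0.0000 [wait]  ⇒ S*(3)=-
t_2: node(2,0) S=91.4586 payoff=26.3514 vs cont=36.9253 → 36.9253 [wait]  node(2,1) S=158.9100 payoff=0.0000 vs cont=13.6077 → 13.6077 [wait]  node(2,2) S=276.1074 payoff=0.0000 vs cont=2.3437 → 2.3437 [wait]  ⇒ S*(2)=-
t_1: node(1,0) S=120.5557 payoff=0.0000 vs cont=26.2114 → 26.2114 [wait]  node(1,1) S=209.4665 payoff=0.0000 vs cont=8.4726 → 8.4726 [wait]  ⇒ S*(1)=-
t_0: node(0,0) S=158.9100 payoff=0.0000 vs cont=18.0789 → 18.0789 [wait]  ⇒ S*(0)=-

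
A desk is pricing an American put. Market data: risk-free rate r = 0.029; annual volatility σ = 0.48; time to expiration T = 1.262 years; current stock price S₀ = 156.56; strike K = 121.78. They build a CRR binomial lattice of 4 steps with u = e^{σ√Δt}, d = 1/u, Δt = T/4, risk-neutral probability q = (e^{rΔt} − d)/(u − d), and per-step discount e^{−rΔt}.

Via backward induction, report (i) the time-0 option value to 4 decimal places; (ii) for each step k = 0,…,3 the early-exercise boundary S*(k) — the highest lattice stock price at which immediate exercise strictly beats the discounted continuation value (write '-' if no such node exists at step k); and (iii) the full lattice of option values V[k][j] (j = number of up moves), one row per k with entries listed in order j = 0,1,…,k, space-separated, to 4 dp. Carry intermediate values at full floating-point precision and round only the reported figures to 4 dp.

price = 15.0350
boundary = - - - 69.7279
tree:
15.0350
23.5429 4.9371
35.7812 9.0565 0.0000
52.0521 16.6130 0.0000 0.0000
68.5306 30.4743 0.0000 0.0000 0.0000

Δt=0.31550  u=1.30946  d=0.76367  q=0.44984  discount=0.99089
step 4 (expiry): payoffs max(K−S,0) = 68.5306 30.4743 0.0000 0.0000 0.0000
step 3: (k=3,j=0): S=69.7279, (K−S)⁺=52.0521, hold=50.9430 ⇒ V=52.0521 exercise | (k=3,j=1): S=119.5609, (K−S)⁺=2.2191, hold=16.6130 ⇒ V=16.6130 continue | (k=3,j=2): S=205.0087, (K−S)⁺=0.0000, hold=0.0000 ⇒ V=0.0000 continue | (k=3,j=3): S=351.5242, (K−S)⁺=0.0000, hold=0.0000 ⇒ V=0.0000 continue  boundary S*=69.7279
step 2: (k=2,j=0): S=91.3057, (K−S)⁺=30.4743, hold=35.7812 ⇒ V=35.7812 continue | (k=2,j=1): S=156.5600, (K−S)⁺=0.0000, hold=9.0565 ⇒ V=9.0565 continue | (k=2,j=2): S=268.4502, (K−S)⁺=0.0000, hold=0.0000 ⇒ V=0.0000 continue  boundary S*=-
step 1: (k=1,j=0): S=119.5609, (K−S)⁺=2.2191, hold=23.5429 ⇒ V=23.5429 continue | (k=1,j=1): S=205.0087, (K−S)⁺=0.0000, hold=4.9371 ⇒ V=4.9371 continue  boundary S*=-
step 0: (k=0,j=0): S=156.5600, (K−S)⁺=0.0000, hold=15.0350 ⇒ V=15.0350 continue  boundary S*=-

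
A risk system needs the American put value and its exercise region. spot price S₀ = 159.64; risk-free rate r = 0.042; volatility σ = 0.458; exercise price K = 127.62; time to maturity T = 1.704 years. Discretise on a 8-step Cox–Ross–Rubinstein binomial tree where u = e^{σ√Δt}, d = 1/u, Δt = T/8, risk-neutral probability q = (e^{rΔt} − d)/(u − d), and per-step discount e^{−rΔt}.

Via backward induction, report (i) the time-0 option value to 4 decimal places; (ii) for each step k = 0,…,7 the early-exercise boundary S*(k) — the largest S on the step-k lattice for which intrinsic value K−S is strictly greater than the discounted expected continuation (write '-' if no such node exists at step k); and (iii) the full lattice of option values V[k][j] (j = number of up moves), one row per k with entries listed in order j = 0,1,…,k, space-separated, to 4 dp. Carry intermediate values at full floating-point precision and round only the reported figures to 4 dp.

price = 17.4400
boundary = - - - - 68.5400 55.4811 68.5400 84.6728
tree:
17.4400
24.7650 9.4628
34.2164 14.5156 3.9109
45.7933 21.7365 6.6005 0.9340
59.0800 31.5954 10.9666 1.7729 0.0000
72.1389 44.2424 17.8510 3.3653 0.0000 0.0000
82.7097 59.0800 28.2550 6.3881 0.0000 0.0000 0.0000
91.2665 72.1389 42.9472 12.1258 0.0000 0.0000 0.0000 0.0000
98.1929 82.7097 59.0800 23.0173 0.0000 0.0000 0.0000 0.0000 0.0000

Δt=0.21300  u=1.23538  d=0.80947  q=0.46845  discount=0.99109
step 8 (expiry): payoffs max(K−S,0) = 98.1929 82.7097 59.0800 23.0173 0.0000 0.0000 0.0000 0.0000 0.0000
step 7: (k=7,j=0): S=36.3535, (K−S)⁺=91.2665, hold=90.1299 ⇒ V=91.2665 exercise | (k=7,j=1): S=55.4811, (K−S)⁺=72.1389, hold=71.0023 ⇒ V=72.1389 exercise | (k=7,j=2): S=84.6728, (K−S)⁺=42.9472, hold=41.8107 ⇒ V=42.9472 exercise | (k=7,j=3): S=129.2238, (K−S)⁺=0.0000, hold=12.1258 ⇒ V=12.1258 continue | (k=7,j=4): S=197.2155, (K−S)⁺=0.0000, hold=0.0000 ⇒ V=0.0000 continue | (k=7,j=5): S=300.9815, (K−S)⁺=0.0000, hold=0.0000 ⇒ V=0.0000 continue | (k=7,j=6): S=459.3444, (K−S)⁺=0.0000, hold=0.0000 ⇒ V=0.0000 continue | (k=7,j=7): S=701.0309, (K−S)⁺=0.0000, hold=0.0000 ⇒ V=0.0000 continue  boundary S*=84.6728
step 6: (k=6,j=0): S=44.9103, (K−S)⁺=82.7097, hold=81.5731 ⇒ V=82.7097 exercise | (k=6,j=1): S=68.5400, (K−S)⁺=59.0800, hold=57.9434 ⇒ V=59.0800 exercise | (k=6,j=2): S=104.6027, (K−S)⁺=23.0173, hold=28.2550 ⇒ V=28.2550 continue | (k=6,j=3): S=159.6400, (K−S)⁺=0.0000, hold=6.3881 ⇒ V=6.3881 continue | (k=6,j=4): S=243.6354, (K−S)⁺=0.0000, hold=0.0000 ⇒ V=0.0000 continue | (k=6,j=5): S=371.8254, (K−S)⁺=0.0000, hold=0.0000 ⇒ V=0.0000 continue | (k=6,j=6): S=567.4633, (K−S)⁺=0.0000, hold=0.0000 ⇒ V=0.0000 continue  boundary S*=68.5400
step 5: (k=5,j=0): S=55.4811, (K−S)⁺=72.1389, hold=71.0023 ⇒ V=72.1389 exercise | (k=5,j=1): S=84.6728, (K−S)⁺=42.9472, hold=44.2424 ⇒ V=44.2424 continue | (k=5,j=2): S=129.2238, (K−S)⁺=0.0000, hold=17.8510 ⇒ V=17.8510 continue | (k=5,j=3): S=197.2155, (K−S)⁺=0.0000, hold=3.3653 ⇒ V=3.3653 continue | (k=5,j=4): S=300.9815, (K−S)⁺=0.0000, hold=0.0000 ⇒ V=0.0000 continue | (k=5,j=5): S=459.3444, (K−S)⁺=0.0000, hold=0.0000 ⇒ V=0.0000 continue  boundary S*=55.4811
step 4: (k=4,j=0): S=68.5400, (K−S)⁺=59.0800, hold=58.5447 ⇒ V=59.0800 exercise | (k=4,j=1): S=104.6027, (K−S)⁺=23.0173, hold=31.5954 ⇒ V=31.5954 continue | (k=4,j=2): S=159.6400, (K−S)⁺=0.0000, hold=10.9666 ⇒ V=10.9666 continue | (k=4,j=3): S=243.6354, (K−S)⁺=0.0000, hold=1.7729 ⇒ V=1.7729 continue | (k=4,j=4): S=371.8254, (K−S)⁺=0.0000, hold=0.0000 ⇒ V=0.0000 continue  boundary S*=68.5400
step 3: (k=3,j=0): S=84.6728, (K−S)⁺=42.9472, hold=45.7933 ⇒ V=45.7933 continue | (k=3,j=1): S=129.2238, (K−S)⁺=0.0000, hold=21.7365 ⇒ V=21.7365 continue | (k=3,j=2): S=197.2155, (K−S)⁺=0.0000, hold=6.6005 ⇒ V=6.6005 continue | (k=3,j=3): S=300.9815, (K−S)⁺=0.0000, hold=0.9340 ⇒ V=0.9340 continue  boundary S*=-
step 2: (k=2,j=0): S=104.6027, (K−S)⁺=23.0173, hold=34.2164 ⇒ V=34.2164 continue | (k=2,j=1): S=159.6400, (K−S)⁺=0.0000, hold=14.5156 ⇒ V=14.5156 continue | (k=2,j=2): S=243.6354, (K−S)⁺=0.0000, hold=3.9109 ⇒ V=3.9109 continue  boundary S*=-
step 1: (k=1,j=0): S=129.2238, (K−S)⁺=0.0000, hold=24.7650 ⇒ V=24.7650 continue | (k=1,j=1): S=197.2155, (K−S)⁺=0.0000, hold=9.4628 ⇒ V=9.4628 continue  boundary S*=-
step 0: (k=0,j=0): S=159.6400, (K−S)⁺=0.0000, hold=17.4400 ⇒ V=17.4400 continue  boundary S*=-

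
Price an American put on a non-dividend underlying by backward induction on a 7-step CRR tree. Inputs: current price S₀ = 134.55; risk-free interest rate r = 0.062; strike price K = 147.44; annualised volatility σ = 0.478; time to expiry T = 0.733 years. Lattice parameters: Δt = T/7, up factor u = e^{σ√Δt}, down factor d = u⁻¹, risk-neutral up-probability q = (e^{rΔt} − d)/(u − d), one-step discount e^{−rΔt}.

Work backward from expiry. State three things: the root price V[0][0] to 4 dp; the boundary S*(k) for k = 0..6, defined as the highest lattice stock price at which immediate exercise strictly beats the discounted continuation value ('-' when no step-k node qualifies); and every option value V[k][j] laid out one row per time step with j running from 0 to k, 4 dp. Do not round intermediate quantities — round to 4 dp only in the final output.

Δt=0.10471, u=1.16728, d=0.85669, q=0.48238, disc=e^(-rΔt)=0.99353
k=7 terminal: V=max(K-S,0) → 101.8730 85.3527 62.8429 32.1723 0.0000 0.0000 0.0000 0.0000
k=6: j=0 S=53.1896 intr=94.2504 cont=93.2963 V=94.2504[EX]; j=1 S=72.4735 intr=74.9665 cont=74.0124 V=74.9665[EX]; j=2 S=98.7487 intr=48.6913 cont=47.7372 V=48.6913[EX]; j=3 S=134.5500 intr=12.8900 cont=16.5453 V=16.5453[hold]; j=4 S=183.3310 intr=0.0000 cont=0.0000 V=0.0000[hold]; j=5 S=249.7976 intr=0.0000 cont=0.0000 V=0.0000[hold]; j=6 S=340.3617 intr=0.0000 cont=0.0000 V=0.0000[hold]  S*(6)=98.7487
k=5: j=0 S=62.0873 intr=85.3527 cont=84.3986 V=85.3527[EX]; j=1 S=84.5971 intr=62.8429 cont=61.8888 V=62.8429[EX]; j=2 S=115.2677 intr=32.1723 cont=32.9700 V=32.9700[hold]; j=3 S=157.0579 intr=0.0000 cont=8.5088 V=8.5088[hold]; j=4 S=213.9992 intr=0.0000 cont=0.0000 V=0.0000[hold]; j=5 S=291.5845 intr=0.0000 cont=0.0000 V=0.0000[hold]  S*(5)=84.5971
k=4: j=0 S=72.4735 intr=74.9665 cont=74.0124 V=74.9665[EX]; j=1 S=98.7487 intr=48.6913 cont=48.1195 V=48.6913[EX]; j=2 S=134.5500 intr=12.8900 cont=21.0335 V=21.0335[hold]; j=3 S=183.3310 intr=0.0000 cont=4.3758 V=4.3758[hold]; j=4 S=249.7976 intr=0.0000 cont=0.0000 V=0.0000[hold]  S*(4)=98.7487
k=3: j=0 S=84.5971 intr=62.8429 cont=61.8888 V=62.8429[EX]; j=1 S=115.2677 intr=32.1723 cont=35.1210 V=35.1210[hold]; j=2 S=157.0579 intr=0.0000 cont=12.9141 V=12.9141[hold]; j=3 S=213.9992 intr=0.0000 cont=2.2504 V=2.2504[hold]  S*(3)=84.5971
k=2: j=0 S=98.7487 intr=48.6913 cont=49.1504 V=49.1504[hold]; j=1 S=134.5500 intr=12.8900 cont=24.2509 V=24.2509[hold]; j=2 S=183.3310 intr=0.0000 cont=7.7199 V=7.7199[hold]  S*(2)=-
k=1: j=0 S=115.2677 intr=32.1723 cont=36.8991 V=36.8991[hold]; j=1 S=157.0579 intr=0.0000 cont=16.1714 V=16.1714[hold]  S*(1)=-
k=0: j=0 S=134.5500 intr=12.8900 cont=26.7264 V=26.7264[hold]  S*(0)=-

price = 26.7264
boundary = - - - 84.5971 98.7487 84.5971 98.7487
tree:
26.7264
36.8991 16.1714
49.1504 24.2509 7.7199
62.8429 35.1210 12.9141 2.2504
74.9665 48.6913 21.0335 4.3758 0.0000
85.3527 62.8429 32.9700 8.5088 0.0000 0.0000
94.2504 74.9665 48.6913 16.5453 0.0000 0.0000 0.0000
101.8730 85.3527 62.8429 32.1723 0.0000 0.0000 0.0000 0.0000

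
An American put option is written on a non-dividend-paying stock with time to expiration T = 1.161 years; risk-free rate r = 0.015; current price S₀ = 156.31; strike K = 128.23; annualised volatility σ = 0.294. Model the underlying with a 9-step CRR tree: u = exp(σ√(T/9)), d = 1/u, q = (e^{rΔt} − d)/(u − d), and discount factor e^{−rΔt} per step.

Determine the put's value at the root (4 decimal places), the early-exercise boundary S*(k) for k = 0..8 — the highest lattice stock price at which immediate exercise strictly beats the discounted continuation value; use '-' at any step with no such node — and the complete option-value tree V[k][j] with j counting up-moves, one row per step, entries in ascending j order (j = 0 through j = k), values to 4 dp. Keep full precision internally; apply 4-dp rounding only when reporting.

Δt=0.12900  u=1.11137  d=0.89979  q=0.48278  discount=0.99807
step 9 (expiry): payoffs max(K−S,0) = 67.7998 53.5899 36.0385 14.3600 0.0000 0.0000 0.0000 0.0000 0.0000 0.0000
step 8: (k=8,j=0): S=67.1604, (K−S)⁺=61.0696, hold=60.8217 ⇒ V=61.0696 exercise | (k=8,j=1): S=82.9529, (K−S)⁺=45.2771, hold=45.0292 ⇒ V=45.2771 exercise | (k=8,j=2): S=102.4590, (K−S)⁺=25.7710, hold=25.5232 ⇒ V=25.7710 exercise | (k=8,j=3): S=126.5518, (K−S)⁺=1.6782, hold=7.4129 ⇒ V=7.4129 continue | (k=8,j=4): S=156.3100, (K−S)⁺=0.0000, hold=0.0000 ⇒ V=0.0000 continue | (k=8,j=5): S=193.0657, (K−S)⁺=0.0000, hold=0.0000 ⇒ V=0.0000 continue | (k=8,j=6): S=238.4644, (K−S)⁺=0.0000, hold=0.0000 ⇒ V=0.0000 continue | (k=8,j=7): S=294.5384, (K−S)⁺=0.0000, hold=0.0000 ⇒ V=0.0000 continue | (k=8,j=8): S=363.7981, (K−S)⁺=0.0000, hold=0.0000 ⇒ V=0.0000 continue  boundary S*=102.4590
step 7: (k=7,j=0): S=74.6401, (K−S)⁺=53.5899, hold=53.3420 ⇒ V=53.5899 exercise | (k=7,j=1): S=92.1915, (K−S)⁺=36.0385, hold=35.7906 ⇒ V=36.0385 exercise | (k=7,j=2): S=113.8700, (K−S)⁺=14.3600, hold=16.8754 ⇒ V=16.8754 continue | (k=7,j=3): S=140.6461, (K−S)⁺=0.0000, hold=3.8267 ⇒ V=3.8267 continue | (k=7,j=4): S=173.7185, (K−S)⁺=0.0000, hold=0.0000 ⇒ V=0.0000 continue | (k=7,j=5): S=214.5677, (K−S)⁺=0.0000, hold=0.0000 ⇒ V=0.0000 continue | (k=7,j=6): S=265.0225, (K−S)⁺=0.0000, hold=0.0000 ⇒ V=0.0000 continue | (k=7,j=7): S=327.3416, (K−S)⁺=0.0000, hold=0.0000 ⇒ V=0.0000 continue  boundary S*=92.1915
step 6: (k=6,j=0): S=82.9529, (K−S)⁺=45.2771, hold=45.0292 ⇒ V=45.2771 exercise | (k=6,j=1): S=102.4590, (K−S)⁺=25.7710, hold=26.7352 ⇒ V=26.7352 continue | (k=6,j=2): S=126.5518, (K−S)⁺=1.6782, hold=10.5553 ⇒ V=10.5553 continue | (k=6,j=3): S=156.3100, (K−S)⁺=0.0000, hold=1.9754 ⇒ V=1.9754 continue | (k=6,j=4): S=193.0657, (K−S)⁺=0.0000, hold=0.0000 ⇒ V=0.0000 continue | (k=6,j=5): S=238.4644, (K−S)⁺=0.0000, hold=0.0000 ⇒ V=0.0000 continue | (k=6,j=6): S=294.5384, (K−S)⁺=0.0000, hold=0.0000 ⇒ V=0.0000 continue  boundary S*=82.9529
step 5: (k=5,j=0): S=92.1915, (K−S)⁺=36.0385, hold=36.2552 ⇒ V=36.2552 continue | (k=5,j=1): S=113.8700, (K−S)⁺=14.3600, hold=18.8873 ⇒ V=18.8873 continue | (k=5,j=2): S=140.6461, (K−S)⁺=0.0000, hold=6.4007 ⇒ V=6.4007 continue | (k=5,j=3): S=173.7185, (K−S)⁺=0.0000, hold=1.0198 ⇒ V=1.0198 continue | (k=5,j=4): S=214.5677, (K−S)⁺=0.0000, hold=0.0000 ⇒ V=0.0000 continue | (k=5,j=5): S=265.0225, (K−S)⁺=0.0000, hold=0.0000 ⇒ V=0.0000 continue  boundary S*=-
step 4: (k=4,j=0): S=102.4590, (K−S)⁺=25.7710, hold=27.8164 ⇒ V=27.8164 continue | (k=4,j=1): S=126.5518, (K−S)⁺=1.6782, hold=12.8342 ⇒ V=12.8342 continue | (k=4,j=2): S=156.3100, (K−S)⁺=0.0000, hold=3.7955 ⇒ V=3.7955 continue | (k=4,j=3): S=193.0657, (K−S)⁺=0.0000, hold=0.5264 ⇒ V=0.5264 continue | (k=4,j=4): S=238.4644, (K−S)⁺=0.0000, hold=0.0000 ⇒ V=0.0000 continue  boundary S*=-
step 3: (k=3,j=0): S=113.8700, (K−S)⁺=14.3600, hold=20.5435 ⇒ V=20.5435 continue | (k=3,j=1): S=140.6461, (K−S)⁺=0.0000, hold=8.4541 ⇒ V=8.4541 continue | (k=3,j=2): S=173.7185, (K−S)⁺=0.0000, hold=2.2130 ⇒ V=2.2130 continue | (k=3,j=3): S=214.5677, (K−S)⁺=0.0000, hold=0.2717 ⇒ V=0.2717 continue  boundary S*=-
step 2: (k=2,j=0): S=126.5518, (K−S)⁺=1.6782, hold=14.6786 ⇒ V=14.6786 continue | (k=2,j=1): S=156.3100, (K−S)⁺=0.0000, hold=5.4305 ⇒ V=5.4305 continue | (k=2,j=2): S=193.0657, (K−S)⁺=0.0000, hold=1.2733 ⇒ V=1.2733 continue  boundary S*=-
step 1: (k=1,j=0): S=140.6461, (K−S)⁺=0.0000, hold=10.1940 ⇒ V=10.1940 continue | (k=1,j=1): S=173.7185, (K−S)⁺=0.0000, hold=3.4169 ⇒ V=3.4169 continue  boundary S*=-
step 0: (k=0,j=0): S=156.3100, (K−S)⁺=0.0000, hold=6.9088 ⇒ V=6.9088 continue  boundary S*=-

price = 6.9088
boundary = - - - - - - 82.9529 92.1915 102.4590
tree:
6.9088
10.1940 3.4169
14.6786 5.4305 1.2733
20.5435 8.4541 2.2130 0.2717
27.8164 12.8342 3.7955 0.5264 0.0000
36.2552 18.8873 6.4007 1.0198 0.0000 0.0000
45.2771 26.7352 10.5553 1.9754 0.0000 0.0000 0.0000
53.5899 36.0385 16.8754 3.8267 0.0000 0.0000 0.0000 0.0000
61.0696 45.2771 25.7710 7.4129 0.0000 0.0000 0.0000 0.0000 0.0000
67.7998 53.5899 36.0385 14.3600 0.0000 0.0000 0.0000 0.0000 0.0000 0.0000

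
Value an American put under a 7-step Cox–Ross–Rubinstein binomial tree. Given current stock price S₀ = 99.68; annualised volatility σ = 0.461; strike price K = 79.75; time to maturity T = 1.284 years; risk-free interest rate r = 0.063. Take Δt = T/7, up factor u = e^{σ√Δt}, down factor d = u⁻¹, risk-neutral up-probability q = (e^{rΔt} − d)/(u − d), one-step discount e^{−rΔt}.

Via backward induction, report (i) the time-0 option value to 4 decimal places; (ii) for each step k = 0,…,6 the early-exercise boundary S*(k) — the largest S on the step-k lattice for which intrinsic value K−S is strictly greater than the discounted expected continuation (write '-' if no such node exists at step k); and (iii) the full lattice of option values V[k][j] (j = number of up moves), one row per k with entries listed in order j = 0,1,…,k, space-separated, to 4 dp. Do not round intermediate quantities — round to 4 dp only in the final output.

Δt=0.18343, u=1.21828, d=0.82083, q=0.48004, disc=e^(-rΔt)=0.98851
k=7 terminal: V=max(K-S,0) → 54.7247 42.6073 24.6226 0.0000 0.0000 0.0000 0.0000 0.0000
k=6: j=0 S=30.4878 intr=49.2622 cont=48.3459 V=49.2622[EX]; j=1 S=45.2502 intr=34.4998 cont=33.5835 V=34.4998[EX]; j=2 S=67.1605 intr=12.5895 cont=12.6556 V=12.6556[hold]; j=3 S=99.6800 intr=0.0000 cont=0.0000 V=0.0000[hold]; j=4 S=147.9456 intr=0.0000 cont=0.0000 V=0.0000[hold]; j=5 S=219.5816 intr=0.0000 cont=0.0000 V=0.0000[hold]; j=6 S=325.9041 intr=0.0000 cont=0.0000 V=0.0000[hold]  S*(6)=45.2502
k=5: j=0 S=37.1427 intr=42.6073 cont=41.6910 V=42.6073[EX]; j=1 S=55.1274 intr=24.6226 cont=23.7377 V=24.6226[EX]; j=2 S=81.8203 intr=0.0000 cont=6.5048 V=6.5048[hold]; j=3 S=121.4381 intr=0.0000 cont=0.0000 V=0.0000[hold]; j=4 S=180.2391 intr=0.0000 cont=0.0000 V=0.0000[hold]; j=5 S=267.5117 intr=0.0000 cont=0.0000 V=0.0000[hold]  S*(5)=55.1274
k=4: j=0 S=45.2502 intr=34.4998 cont=33.5835 V=34.4998[EX]; j=1 S=67.1605 intr=12.5895 cont=15.7423 V=15.7423[hold]; j=2 S=99.6800 intr=0.0000 cont=3.3433 V=3.3433[hold]; j=3 S=147.9456 intr=0.0000 cont=0.0000 V=0.0000[hold]; j=4 S=219.5816 intr=0.0000 cont=0.0000 V=0.0000[hold]  S*(4)=45.2502
k=3: j=0 S=55.1274 intr=24.6226 cont=25.2025 V=25.2025[hold]; j=1 S=81.8203 intr=0.0000 cont=9.6778 V=9.6778[hold]; j=2 S=121.4381 intr=0.0000 cont=1.7184 V=1.7184[hold]; j=3 S=180.2391 intr=0.0000 cont=0.0000 V=0.0000[hold]  S*(3)=-
k=2: j=0 S=67.1605 intr=12.5895 cont=17.5460 V=17.5460[hold]; j=1 S=99.6800 intr=0.0000 cont=5.7896 V=5.7896[hold]; j=2 S=147.9456 intr=0.0000 cont=0.8832 V=0.8832[hold]  S*(2)=-
k=1: j=0 S=81.8203 intr=0.0000 cont=11.7657 V=11.7657[hold]; j=1 S=121.4381 intr=0.0000 cont=3.3949 V=3.3949[hold]  S*(1)=-
k=0: j=0 S=99.6800 intr=0.0000 cont=7.6583 V=7.6583[hold]  S*(0)=-

price = 7.6583
boundary = - - - - 45.2502 55.1274 45.2502
tree:
7.6583
11.7657 3.3949
17.5460 5.7896 0.8832
25.2025 9.6778 1.7184 0.0000
34.4998 15.7423 3.3433 0.0000 0.0000
42.6073 24.6226 6.5048 0.0000 0.0000 0.0000
49.2622 34.4998 12.6556 0.0000 0.0000 0.0000 0.0000
54.7247 42.6073 24.6226 0.0000 0.0000 0.0000 0.0000 0.0000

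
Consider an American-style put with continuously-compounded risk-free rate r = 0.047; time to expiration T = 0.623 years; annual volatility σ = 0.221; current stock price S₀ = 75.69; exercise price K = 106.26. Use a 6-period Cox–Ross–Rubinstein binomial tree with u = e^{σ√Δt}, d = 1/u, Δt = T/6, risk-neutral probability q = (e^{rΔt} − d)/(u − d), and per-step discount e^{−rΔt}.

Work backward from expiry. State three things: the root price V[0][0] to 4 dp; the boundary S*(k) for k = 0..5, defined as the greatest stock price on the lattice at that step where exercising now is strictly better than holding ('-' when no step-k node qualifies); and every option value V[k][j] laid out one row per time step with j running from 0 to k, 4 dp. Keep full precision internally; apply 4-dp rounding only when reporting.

params: Δt=0.10383 u=1.07381 d=0.93126 q=0.51652 e^(-rΔt)=0.99513
t_6 payoffs: 56.8888 49.3317 40.6177 30.5700 18.9843 5.6251 0.0000
t_5: node(5,0) S=53.0153 payoff=53.2447 vs cont=52.7274 → 53.2447 [stop]  node(5,1) S=61.1302 payoff=45.1298 vs cont=44.6125 → 45.1298 [stop]  node(5,2) S=70.4873 payoff=35.7727 vs cont=35.2554 → 35.7727 [stop]  node(5,3) S=81.2767 payoff=24.9833 vs cont=24.4660 → 24.9833 [stop]  node(5,4) S=93.7176 payoff=12.5424 vs cont=12.0251 → 12.5424 [stop]  node(5,5) S=108.0628 payoff=0.0000 vs cont=2.7064 → 2.7064 [wait]  ⇒ S*(5)=93.7176
t_4: node(4,0) S=56.9283 payoff=49.3317 vs cont=48.8144 → 49.3317 [stop]  node(4,1) S=65.6423 payoff=40.6177 vs cont=40.1004 → 40.6177 [stop]  node(4,2) S=75.6900 payoff=30.5700 vs cont=30.0527 → 30.5700 [stop]  node(4,3) S=87.2757 payoff=18.9843 vs cont=18.4670 → 18.9843 [stop]  node(4,4) S=100.6349 payoff=5.6251 vs cont=7.4255 → 7.4255 [wait]  ⇒ S*(4)=87.2757
t_3: node(3,0) S=61.1302 payoff=45.1298 vs cont=44.6125 → 45.1298 [stop]  node(3,1) S=70.4873 payoff=35.7727 vs cont=35.2554 → 35.7727 [stop]  node(3,2) S=81.2767 payoff=24.9833 vs cont=24.4660 → 24.9833 [stop]  node(3,3) S=93.7176 payoff=12.5424 vs cont=12.9506 → 12.9506 [wait]  ⇒ S*(3)=81.2767
t_2: node(2,0) S=65.6423 payoff=40.6177 vs cont=40.1004 → 40.6177 [stop]  node(2,1) S=75.6900 payoff=30.5700 vs cont=30.0527 → 30.5700 [stop]  node(2,2) S=87.2757 payoff=18.9843 vs cont=18.6767 → 18.9843 [stop]  ⇒ S*(2)=87.2757
t_1: node(1,0) S=70.4873 payoff=35.7727 vs cont=35.2554 → 35.7727 [stop]  node(1,1) S=81.2767 payoff=24.9833 vs cont=24.4660 → 24.9833 [stop]  ⇒ S*(1)=81.2767
t_0: node(0,0) S=75.6900 payoff=30.5700 vs cont=30.0527 → 30.5700 [stop]  ⇒ S*(0)=75.6900

price = 30.5700
boundary = 75.6900 81.2767 87.2757 81.2767 87.2757 93.7176
tree:
30.5700
35.7727 24.9833
40.6177 30.5700 18.9843
45.1298 35.7727 24.9833 12.9506
49.3317 40.6177 30.5700 18.9843 7.4255
53.2447 45.1298 35.7727 24.9833 12.5424 2.7064
56.8888 49.3317 40.6177 30.5700 18.9843 5.6251 0.0000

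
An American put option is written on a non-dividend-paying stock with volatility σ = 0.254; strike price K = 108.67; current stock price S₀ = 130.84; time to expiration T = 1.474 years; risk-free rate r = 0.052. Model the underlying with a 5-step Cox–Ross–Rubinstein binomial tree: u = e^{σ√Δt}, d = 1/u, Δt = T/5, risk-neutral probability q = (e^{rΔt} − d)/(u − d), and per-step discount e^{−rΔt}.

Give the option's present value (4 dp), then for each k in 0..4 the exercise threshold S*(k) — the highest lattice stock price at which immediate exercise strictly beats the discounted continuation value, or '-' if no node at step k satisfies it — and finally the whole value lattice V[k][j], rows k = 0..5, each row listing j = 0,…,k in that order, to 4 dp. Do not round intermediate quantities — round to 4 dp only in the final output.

Δt=0.29480, u=1.14787, d=0.87118, q=0.52141, disc=e^(-rΔt)=0.98479
k=5 terminal: V=max(K-S,0) → 43.0144 22.1614 0.0000 0.0000 0.0000 0.0000
k=4: j=0 S=75.3643 intr=33.3057 cont=31.6526 V=33.3057[EX]; j=1 S=99.3008 intr=9.3692 cont=10.4450 V=10.4450[hold]; j=2 S=130.8400 intr=0.0000 cont=0.0000 V=0.0000[hold]; j=3 S=172.3964 intr=0.0000 cont=0.0000 V=0.0000[hold]; j=4 S=227.1515 intr=0.0000 cont=0.0000 V=0.0000[hold]  S*(4)=75.3643
k=3: j=0 S=86.5086 intr=22.1614 cont=21.0607 V=22.1614[EX]; j=1 S=113.9847 intr=0.0000 cont=4.9229 V=4.9229[hold]; j=2 S=150.1877 intr=0.0000 cont=0.0000 V=0.0000[hold]; j=3 S=197.8891 intr=0.0000 cont=0.0000 V=0.0000[hold]  S*(3)=86.5086
k=2: j=0 S=99.3008 intr=9.3692 cont=12.9727 V=12.9727[hold]; j=1 S=130.8400 intr=0.0000 cont=2.3202 V=2.3202[hold]; j=2 S=172.3964 intr=0.0000 cont=0.0000 V=0.0000[hold]  S*(2)=-
k=1: j=0 S=113.9847 intr=0.0000 cont=7.3056 V=7.3056[hold]; j=1 S=150.1877 intr=0.0000 cont=1.0935 V=1.0935[hold]  S*(1)=-
k=0: j=0 S=130.8400 intr=0.0000 cont=4.0047 V=4.0047[hold]  S*(0)=-

price = 4.0047
boundary = - - - 86.5086 75.3643
tree:
4.0047
7.3056 1.0935
12.9727 2.3202 0.0000
22.1614 4.9229 0.0000 0.0000
33.3057 10.4450 0.0000 0.0000 0.0000
43.0144 22.1614 0.0000 0.0000 0.0000 0.0000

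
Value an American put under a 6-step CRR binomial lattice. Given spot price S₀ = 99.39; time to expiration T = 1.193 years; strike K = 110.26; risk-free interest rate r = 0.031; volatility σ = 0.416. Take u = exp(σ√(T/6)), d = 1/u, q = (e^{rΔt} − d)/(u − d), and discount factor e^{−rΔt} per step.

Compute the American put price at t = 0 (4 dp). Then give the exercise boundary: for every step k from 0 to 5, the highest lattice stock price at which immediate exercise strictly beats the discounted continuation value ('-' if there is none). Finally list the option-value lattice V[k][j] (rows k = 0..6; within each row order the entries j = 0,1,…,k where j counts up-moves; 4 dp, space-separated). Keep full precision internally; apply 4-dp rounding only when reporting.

price = 23.2156
boundary = - - - 56.9720 68.5838 82.5624
tree:
23.2156
31.8257 13.8245
42.0771 20.6991 6.2641
53.2880 30.0048 10.4915 1.5857
62.9339 41.6762 17.2552 3.0122 0.0000
70.9466 53.2880 27.6976 5.7221 0.0000 0.0000
77.6028 62.9339 41.6762 10.8700 0.0000 0.0000 0.0000

params: Δt=0.19883 u=1.20382 d=0.83069 q=0.47033 e^(-rΔt)=0.99386
t_6 payoffs: 77.6028 62.9339 41.6762 10.8700 0.0000 0.0000 0.0000
t_5: node(5,0) S=39.3134 payoff=70.9466 vs cont=70.2691 → 70.9466 [stop]  node(5,1) S=56.9720 payoff=53.2880 vs cont=52.6105 → 53.2880 [stop]  node(5,2) S=82.5624 payoff=27.6976 vs cont=27.0201 → 27.6976 [stop]  node(5,3) S=119.6474 payoff=0.0000 vs cont=5.7221 → 5.7221 [wait]  node(5,4) S=173.3901 payoff=0.0000 vs cont=0.0000 → 0.0000 [wait]  node(5,5) S=251.2727 payoff=0.0000 vs cont=0.0000 → 0.0000 [wait]  ⇒ S*(5)=82.5624
t_4: node(4,0) S=47.3261 payoff=62.9339 vs cont=62.2564 → 62.9339 [stop]  node(4,1) S=68.5838 payoff=41.6762 vs cont=40.9986 → 41.6762 [stop]  node(4,2) S=99.3900 payoff=10.8700 vs cont=17.2552 → 17.2552 [wait]  node(4,3) S=144.0336 payoff=0.0000 vs cont=3.0122 → 3.0122 [wait]  node(4,4) S=208.7299 payoff=0.0000 vs cont=0.0000 → 0.0000 [wait]  ⇒ S*(4)=68.5838
t_3: node(3,0) S=56.9720 payoff=53.2880 vs cont=52.6105 → 53.2880 [stop]  node(3,1) S=82.5624 payoff=27.6976 vs cont=30.0048 → 30.0048 [wait]  node(3,2) S=119.6474 payoff=0.0000 vs cont=10.4915 → 10.4915 [wait]  node(3,3) S=173.3901 payoff=0.0000 vs cont=1.5857 → 1.5857 [wait]  ⇒ S*(3)=56.9720
t_2: node(2,0) S=68.5838 payoff=41.6762 vs cont=42.0771 → 42.0771 [wait]  node(2,1) S=99.3900 payoff=10.8700 vs cont=20.6991 → 20.6991 [wait]  node(2,2) S=144.0336 payoff=0.0000 vs cont=6.2641 → 6.2641 [wait]  ⇒ S*(2)=-
t_1: node(1,0) S=82.5624 payoff=27.6976 vs cont=31.8257 → 31.8257 [wait]  node(1,1) S=119.6474 payoff=0.0000 vs cont=13.8245 → 13.8245 [wait]  ⇒ S*(1)=-
t_0: node(0,0) S=99.3900 payoff=10.8700 vs cont=23.2156 → 23.2156 [wait]  ⇒ S*(0)=-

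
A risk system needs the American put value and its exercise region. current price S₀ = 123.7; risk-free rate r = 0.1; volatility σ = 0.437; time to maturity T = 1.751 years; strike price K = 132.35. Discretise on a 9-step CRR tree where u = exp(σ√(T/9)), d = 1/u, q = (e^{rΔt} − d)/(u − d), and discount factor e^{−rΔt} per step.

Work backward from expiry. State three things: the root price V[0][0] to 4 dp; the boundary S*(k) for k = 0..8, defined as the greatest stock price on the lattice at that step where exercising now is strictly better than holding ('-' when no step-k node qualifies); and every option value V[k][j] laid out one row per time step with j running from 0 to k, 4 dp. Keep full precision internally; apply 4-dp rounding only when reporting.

price = 24.6209
boundary = - - 84.1290 69.3799 84.1290 69.3799 84.1290 69.3799 84.1290
tree:
24.6209
34.9536 15.3578
48.2210 23.1901 8.2070
62.9701 34.0075 13.3915 3.3972
75.1334 48.2210 21.2708 6.1174 0.8379
85.1644 62.9701 32.6867 10.8047 1.7178 0.0000
93.4367 75.1334 48.2210 18.5912 3.5214 0.0000 0.0000
100.2588 85.1644 62.9701 30.8171 7.2188 0.0000 0.0000 0.0000
105.8849 93.4367 75.1334 48.2210 14.7984 0.0000 0.0000 0.0000 0.0000
110.5246 100.2588 85.1644 62.9701 30.3365 0.0000 0.0000 0.0000 0.0000 0.0000

Δt=0.19456, u=1.21258, d=0.82468, q=0.50261, disc=e^(-rΔt)=0.98073
k=9 terminal: V=max(K-S,0) → 110.5246 100.2588 85.1644 62.9701 30.3365 0.0000 0.0000 0.0000 0.0000 0.0000
k=8: j=0 S=26.4651 intr=105.8849 cont=103.3348 V=105.8849[EX]; j=1 S=38.9133 intr=93.4367 cont=90.8867 V=93.4367[EX]; j=2 S=57.2166 intr=75.1334 cont=72.5834 V=75.1334[EX]; j=3 S=84.1290 intr=48.2210 cont=45.6709 V=48.2210[EX]; j=4 S=123.7000 intr=8.6500 cont=14.7984 V=14.7984[hold]; j=5 S=181.8836 intr=0.0000 cont=0.0000 V=0.0000[hold]; j=6 S=267.4346 intr=0.0000 cont=0.0000 V=0.0000[hold]; j=7 S=393.2254 intr=0.0000 cont=0.0000 V=0.0000[hold]; j=8 S=578.1832 intr=0.0000 cont=0.0000 V=0.0000[hold]  S*(8)=84.1290
k=7: j=0 S=32.0912 intr=100.2588 cont=97.7087 V=100.2588[EX]; j=1 S=47.1856 intr=85.1644 cont=82.6143 V=85.1644[EX]; j=2 S=69.3799 intr=62.9701 cont=60.4200 V=62.9701[EX]; j=3 S=102.0135 intr=30.3365 cont=30.8171 V=30.8171[hold]; j=4 S=149.9967 intr=0.0000 cont=7.2188 V=7.2188[hold]; j=5 S=220.5493 intr=0.0000 cont=0.0000 V=0.0000[hold]; j=6 S=324.2870 intr=0.0000 cont=0.0000 V=0.0000[hold]; j=7 S=476.8189 intr=0.0000 cont=0.0000 V=0.0000[hold]  S*(7)=69.3799
k=6: j=0 S=38.9133 intr=93.4367 cont=90.8867 V=93.4367[EX]; j=1 S=57.2166 intr=75.1334 cont=72.5834 V=75.1334[EX]; j=2 S=84.1290 intr=48.2210 cont=45.9079 V=48.2210[EX]; j=3 S=123.7000 intr=8.6500 cont=18.5912 V=18.5912[hold]; j=4 S=181.8836 intr=0.0000 cont=3.5214 V=3.5214[hold]; j=5 S=267.4346 intr=0.0000 cont=0.0000 V=0.0000[hold]; j=6 S=393.2254 intr=0.0000 cont=0.0000 V=0.0000[hold]  S*(6)=84.1290
k=5: j=0 S=47.1856 intr=85.1644 cont=82.6143 V=85.1644[EX]; j=1 S=69.3799 intr=62.9701 cont=60.4200 V=62.9701[EX]; j=2 S=102.0135 intr=30.3365 cont=32.6867 V=32.6867[hold]; j=3 S=149.9967 intr=0.0000 cont=10.8047 V=10.8047[hold]; j=4 S=220.5493 intr=0.0000 cont=1.7178 V=1.7178[hold]; j=5 S=324.2870 intr=0.0000 cont=0.0000 V=0.0000[hold]  S*(5)=69.3799
k=4: j=0 S=57.2166 intr=75.1334 cont=72.5834 V=75.1334[EX]; j=1 S=84.1290 intr=48.2210 cont=46.8294 V=48.2210[EX]; j=2 S=123.7000 intr=8.6500 cont=21.2708 V=21.2708[hold]; j=3 S=181.8836 intr=0.0000 cont=6.1174 V=6.1174[hold]; j=4 S=267.4346 intr=0.0000 cont=0.8379 V=0.8379[hold]  S*(4)=84.1290
k=3: j=0 S=69.3799 intr=62.9701 cont=60.4200 V=62.9701[EX]; j=1 S=102.0135 intr=30.3365 cont=34.0075 V=34.0075[hold]; j=2 S=149.9967 intr=0.0000 cont=13.3915 V=13.3915[hold]; j=3 S=220.5493 intr=0.0000 cont=3.3972 V=3.3972[hold]  S*(3)=69.3799
k=2: j=0 S=84.1290 intr=48.2210 cont=47.4805 V=48.2210[EX]; j=1 S=123.7000 intr=8.6500 cont=23.1901 V=23.1901[hold]; j=2 S=181.8836 intr=0.0000 cont=8.2070 V=8.2070[hold]  S*(2)=84.1290
k=1: j=0 S=102.0135 intr=30.3365 cont=34.9536 V=34.9536[hold]; j=1 S=149.9967 intr=0.0000 cont=15.3578 V=15.3578[hold]  S*(1)=-
k=0: j=0 S=123.7000 intr=8.6500 cont=24.6209 V=24.6209[hold]  S*(0)=-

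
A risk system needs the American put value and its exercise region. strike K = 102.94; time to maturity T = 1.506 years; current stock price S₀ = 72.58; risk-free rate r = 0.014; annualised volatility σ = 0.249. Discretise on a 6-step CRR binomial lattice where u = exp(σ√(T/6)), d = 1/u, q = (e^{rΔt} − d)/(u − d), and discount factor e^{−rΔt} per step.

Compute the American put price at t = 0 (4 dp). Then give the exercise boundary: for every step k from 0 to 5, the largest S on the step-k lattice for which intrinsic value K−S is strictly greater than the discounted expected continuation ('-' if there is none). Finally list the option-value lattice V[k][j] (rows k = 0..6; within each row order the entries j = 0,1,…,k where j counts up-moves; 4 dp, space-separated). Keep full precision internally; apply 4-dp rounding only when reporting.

Δt=0.25100  u=1.13286  d=0.88272  q=0.48293  discount=0.99649
step 6 (expiry): payoffs max(K−S,0) = 68.6039 58.8737 46.3862 30.3600 9.7923 0.0000 0.0000
step 5: (k=5,j=0): S=38.8981, (K−S)⁺=64.0419, hold=63.6808 ⇒ V=64.0419 exercise | (k=5,j=1): S=49.9211, (K−S)⁺=53.0189, hold=52.6578 ⇒ V=53.0189 exercise | (k=5,j=2): S=64.0677, (K−S)⁺=38.8723, hold=38.5112 ⇒ V=38.8723 exercise | (k=5,j=3): S=82.2233, (K−S)⁺=20.7167, hold=20.3556 ⇒ V=20.7167 exercise | (k=5,j=4): S=105.5237, (K−S)⁺=0.0000, hold=5.0456 ⇒ V=5.0456 continue | (k=5,j=5): S=135.4271, (K−S)⁺=0.0000, hold=0.0000 ⇒ V=0.0000 continue  boundary S*=82.2233
step 4: (k=4,j=0): S=44.0663, (K−S)⁺=58.8737, hold=58.5126 ⇒ V=58.8737 exercise | (k=4,j=1): S=56.5538, (K−S)⁺=46.3862, hold=46.0251 ⇒ V=46.3862 exercise | (k=4,j=2): S=72.5800, (K−S)⁺=30.3600, hold=29.9989 ⇒ V=30.3600 exercise | (k=4,j=3): S=93.1477, (K−S)⁺=9.7923, hold=13.1026 ⇒ V=13.1026 continue | (k=4,j=4): S=119.5440, (K−S)⁺=0.0000, hold=2.5998 ⇒ V=2.5998 continue  boundary S*=72.5800
step 3: (k=3,j=0): S=49.9211, (K−S)⁺=53.0189, hold=52.6578 ⇒ V=53.0189 exercise | (k=3,j=1): S=64.0677, (K−S)⁺=38.8723, hold=38.5112 ⇒ V=38.8723 exercise | (k=3,j=2): S=82.2233, (K−S)⁺=20.7167, hold=21.9487 ⇒ V=21.9487 continue | (k=3,j=3): S=105.5237, (K−S)⁺=0.0000, hold=8.0023 ⇒ V=8.0023 continue  boundary S*=64.0677
step 2: (k=2,j=0): S=56.5538, (K−S)⁺=46.3862, hold=46.0251 ⇒ V=46.3862 exercise | (k=2,j=1): S=72.5800, (K−S)⁺=30.3600, hold=30.5918 ⇒ V=30.5918 continue | (k=2,j=2): S=93.1477, (K−S)⁺=9.7923, hold=15.1603 ⇒ V=15.1603 continue  boundary S*=56.5538
step 1: (k=1,j=0): S=64.0677, (K−S)⁺=38.8723, hold=38.6227 ⇒ V=38.8723 exercise | (k=1,j=1): S=82.2233, (K−S)⁺=20.7167, hold=23.0583 ⇒ V=23.0583 continue  boundary S*=64.0677
step 0: (k=0,j=0): S=72.5800, (K−S)⁺=30.3600, hold=31.1257 ⇒ V=31.1257 continue  boundary S*=-

price = 31.1257
boundary = - 64.0677 56.5538 64.0677 72.5800 82.2233
tree:
31.1257
38.8723 23.0583
46.3862 30.5918 15.1603
53.0189 38.8723 21.9487 8.0023
58.8737 46.3862 30.3600 13.1026 2.5998
64.0419 53.0189 38.8723 20.7167 5.0456 0.0000
68.6039 58.8737 46.3862 30.3600 9.7923 0.0000 0.0000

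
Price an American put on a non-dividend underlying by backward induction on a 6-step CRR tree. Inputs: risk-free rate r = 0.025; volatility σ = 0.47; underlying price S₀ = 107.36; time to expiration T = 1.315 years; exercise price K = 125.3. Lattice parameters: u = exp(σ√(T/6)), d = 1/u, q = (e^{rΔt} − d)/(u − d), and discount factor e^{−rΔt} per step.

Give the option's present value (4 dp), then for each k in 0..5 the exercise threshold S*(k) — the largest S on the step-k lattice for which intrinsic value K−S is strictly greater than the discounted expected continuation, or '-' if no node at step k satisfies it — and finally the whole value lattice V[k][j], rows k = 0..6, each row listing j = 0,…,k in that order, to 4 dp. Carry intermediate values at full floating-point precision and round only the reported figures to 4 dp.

price = 33.2854
boundary = - - - 55.4839 69.1394 86.1557
tree:
33.2854
44.2366 20.7044
56.7343 29.9539 9.9894
69.8161 41.9094 16.1424 2.8161
80.7745 56.1606 25.5202 5.2204 0.0000
89.5686 69.8161 39.1443 9.6775 0.0000 0.0000
96.6258 80.7745 56.1606 17.9400 0.0000 0.0000 0.0000

params: Δt=0.21917 u=1.24612 d=0.80249 q=0.45760 e^(-rΔt)=0.99454
t_6 payoffs: 96.6258 80.7745 56.1606 17.9400 0.0000 0.0000 0.0000
t_5: node(5,0) S=35.7314 payoff=89.5686 vs cont=88.8839 → 89.5686 [stop]  node(5,1) S=55.4839 payoff=69.8161 vs cont=69.1314 → 69.8161 [stop]  node(5,2) S=86.1557 payoff=39.1443 vs cont=38.4596 → 39.1443 [stop]  node(5,3) S=133.7830 payoff=0.0000 vs cont=9.6775 → 9.6775 [wait]  node(5,4) S=207.7390 payoff=0.0000 vs cont=0.0000 → 0.0000 [wait]  node(5,5) S=322.5783 payoff=0.0000 vs cont=0.0000 → 0.0000 [wait]  ⇒ S*(5)=86.1557
t_4: node(4,0) S=44.5255 payoff=80.7745 vs cont=80.0899 → 80.7745 [stop]  node(4,1) S=69.1394 payoff=56.1606 vs cont=55.4760 → 56.1606 [stop]  node(4,2) S=107.3600 payoff=17.9400 vs cont=25.5202 → 25.5202 [wait]  node(4,3) S=166.7092 payoff=0.0000 vs cont=5.2204 → 5.2204 [wait]  node(4,4) S=258.8669 payoff=0.0000 vs cont=0.0000 → 0.0000 [wait]  ⇒ S*(4)=69.1394
t_3: node(3,0) S=55.4839 payoff=69.8161 vs cont=69.1314 → 69.8161 [stop]  node(3,1) S=86.1557 payoff=39.1443 vs cont=41.9094 → 41.9094 [wait]  node(3,2) S=133.7830 payoff=0.0000 vs cont=16.1424 → 16.1424 [wait]  node(3,3) S=207.7390 payoff=0.0000 vs cont=2.8161 → 2.8161 [wait]  ⇒ S*(3)=55.4839
t_2: node(2,0) S=69.1394 payoff=56.1606 vs cont=56.7343 → 56.7343 [wait]  node(2,1) S=107.3600 payoff=17.9400 vs cont=29.9539 → 29.9539 [wait]  node(2,2) S=166.7092 payoff=0.0000 vs cont=9.9894 → 9.9894 [wait]  ⇒ S*(2)=-
t_1: node(1,0) S=86.1557 payoff=39.1443 vs cont=44.2366 → 44.2366 [wait]  node(1,1) S=133.7830 payoff=0.0000 vs cont=20.7044 → 20.7044 [wait]  ⇒ S*(1)=-
t_0: node(0,0) S=107.3600 payoff=17.9400 vs cont=33.2854 → 33.2854 [wait]  ⇒ S*(0)=-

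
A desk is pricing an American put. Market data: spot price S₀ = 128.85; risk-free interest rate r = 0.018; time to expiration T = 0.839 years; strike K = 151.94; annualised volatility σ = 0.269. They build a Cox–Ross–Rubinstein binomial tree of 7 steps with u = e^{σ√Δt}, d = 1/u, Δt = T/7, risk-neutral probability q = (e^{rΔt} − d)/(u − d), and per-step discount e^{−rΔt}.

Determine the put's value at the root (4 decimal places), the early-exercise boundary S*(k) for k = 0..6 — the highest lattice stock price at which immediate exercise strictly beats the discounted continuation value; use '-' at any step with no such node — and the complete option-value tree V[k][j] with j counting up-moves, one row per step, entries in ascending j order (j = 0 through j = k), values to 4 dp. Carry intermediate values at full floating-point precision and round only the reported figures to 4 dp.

Δt=0.11986, u=1.09760, d=0.91108, q=0.48831, disc=e^(-rΔt)=0.99784
k=7 terminal: V=max(K-S,0) → 84.8022 71.0569 54.4975 34.5478 10.5138 0.0000 0.0000 0.0000
k=6: j=0 S=73.6906 intr=78.2494 cont=77.9219 V=78.2494[EX]; j=1 S=88.7775 intr=63.1625 cont=62.8350 V=63.1625[EX]; j=2 S=106.9532 intr=44.9868 cont=44.6594 V=44.9868[EX]; j=3 S=128.8500 intr=23.0900 cont=22.7626 V=23.0900[EX]; j=4 S=155.2298 intr=0.0000 cont=5.3682 V=5.3682[hold]; j=5 S=187.0104 intr=0.0000 cont=0.0000 V=0.0000[hold]; j=6 S=225.2976 intr=0.0000 cont=0.0000 V=0.0000[hold]  S*(6)=128.8500
k=5: j=0 S=80.8831 intr=71.0569 cont=70.7295 V=71.0569[EX]; j=1 S=97.4425 intr=54.4975 cont=54.1701 V=54.4975[EX]; j=2 S=117.3922 intr=34.5478 cont=34.2204 V=34.5478[EX]; j=3 S=141.4262 intr=10.5138 cont=14.4051 V=14.4051[hold]; j=4 S=170.3807 intr=0.0000 cont=2.7409 V=2.7409[hold]; j=5 S=205.2632 intr=0.0000 cont=0.0000 V=0.0000[hold]  S*(5)=117.3922
k=4: j=0 S=88.7775 intr=63.1625 cont=62.8350 V=63.1625[EX]; j=1 S=106.9532 intr=44.9868 cont=44.6594 V=44.9868[EX]; j=2 S=128.8500 intr=23.0900 cont=24.6586 V=24.6586[hold]; j=3 S=155.2298 intr=0.0000 cont=8.6905 V=8.6905[hold]; j=4 S=187.0104 intr=0.0000 cont=1.3995 V=1.3995[hold]  S*(4)=106.9532
k=3: j=0 S=97.4425 intr=54.4975 cont=54.1701 V=54.4975[EX]; j=1 S=117.3922 intr=34.5478 cont=34.9847 V=34.9847[hold]; j=2 S=141.4262 intr=10.5138 cont=16.8249 V=16.8249[hold]; j=3 S=170.3807 intr=0.0000 cont=5.1192 V=5.1192[hold]  S*(3)=97.4425
k=2: j=0 S=106.9532 intr=44.9868 cont=44.8722 V=44.9868[EX]; j=1 S=128.8500 intr=23.0900 cont=26.0607 V=26.0607[hold]; j=2 S=155.2298 intr=0.0000 cont=11.0849 V=11.0849[hold]  S*(2)=106.9532
k=1: j=0 S=117.3922 intr=34.5478 cont=35.6679 V=35.6679[hold]; j=1 S=141.4262 intr=10.5138 cont=18.7074 V=18.7074[hold]  S*(1)=-
k=0: j=0 S=128.8500 intr=23.0900 cont=27.3269 V=27.3269[hold]  S*(0)=-

price = 27.3269
boundary = - - 106.9532 97.4425 106.9532 117.3922 128.8500
tree:
27.3269
35.6679 18.7074
44.9868 26.0607 11.0849
54.4975 34.9847 16.8249 5.1192
63.1625 44.9868 24.6586 8.6905 1.3995
71.0569 54.4975 34.5478 14.4051 2.7409 0.0000
78.2494 63.1625 44.9868 23.0900 5.3682 0.0000 0.0000
84.8022 71.0569 54.4975 34.5478 10.5138 0.0000 0.0000 0.0000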